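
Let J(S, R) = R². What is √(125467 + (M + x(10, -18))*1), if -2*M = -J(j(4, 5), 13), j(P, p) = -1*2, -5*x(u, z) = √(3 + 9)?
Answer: √(12555150 - 40*√3)/10 ≈ 354.33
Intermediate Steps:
x(u, z) = -2*√3/5 (x(u, z) = -√(3 + 9)/5 = -2*√3/5)
j(P, p) = -2
M = 169/2 (M = -(-1)*13²/2 = -(-1)*169/2 = -½*(-169) = 169/2 ≈ 84.500)
√(125467 + (M + x(10, -18))*1) = √(125467 + (169/2 - 2*√3/5)*1) = √(125467 + (169/2 - 2*√3/5)) = √(251103/2 - 2*√3/5)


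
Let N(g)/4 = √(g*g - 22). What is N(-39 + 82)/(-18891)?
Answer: -4*√203/6297 ≈ -0.0090505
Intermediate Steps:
N(g) = 4*√(-22 + g²) (N(g) = 4*√(g*g - 22) = 4*√(g² - 22) = 4*√(-22 + g²))
N(-39 + 82)/(-18891) = (4*√(-22 + (-39 + 82)²))/(-18891) = (4*√(-22 + 43²))*(-1/18891) = (4*√(-22 + 1849))*(-1/18891) = (4*√1827)*(-1/18891) = (4*(3*√203))*(-1/18891) = (12*√203)*(-1/18891) = -4*√203/6297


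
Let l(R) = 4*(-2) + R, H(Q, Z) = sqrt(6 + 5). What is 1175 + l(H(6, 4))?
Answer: 1167 + sqrt(11) ≈ 1170.3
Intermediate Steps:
H(Q, Z) = sqrt(11)
l(R) = -8 + R
1175 + l(H(6, 4)) = 1175 + (-8 + sqrt(11)) = 1167 + sqrt(11)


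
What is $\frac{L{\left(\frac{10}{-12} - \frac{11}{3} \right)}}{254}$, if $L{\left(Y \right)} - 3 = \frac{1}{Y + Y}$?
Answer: $\frac{13}{1143} \approx 0.011374$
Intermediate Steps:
$L{\left(Y \right)} = 3 + \frac{1}{2 Y}$ ($L{\left(Y \right)} = 3 + \frac{1}{Y + Y} = 3 + \frac{1}{2 Y}$)
$\frac{L{\left(\frac{10}{-12} - \frac{11}{3} \right)}}{254} = \frac{3 + \frac{1}{2 \left(\frac{10}{-12} - \frac{11}{3}\right)}}{254} = \left(3 + \frac{1}{2 \left(10 \left(- \frac{1}{12}\right) - \frac{11}{3}\right)}\right) \frac{1}{254} = \left(3 + \frac{1}{2 \left(- \frac{5}{6} - \frac{11}{3}\right)}\right) \frac{1}{254} = \left(3 + \frac{1}{2 \left(- \frac{9}{2}\right)}\right) \frac{1}{254} = \left(3 + \frac{1}{2} \left(- \frac{2}{9}\right)\right) \frac{1}{254} = \left(3 - \frac{1}{9}\right) \frac{1}{254} = \frac{26}{9} \cdot \frac{1}{254} = \frac{13}{1143}$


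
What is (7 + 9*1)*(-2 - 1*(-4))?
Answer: 32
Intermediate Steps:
(7 + 9*1)*(-2 - 1*(-4)) = (7 + 9)*(-2 + 4) = 16*2 = 32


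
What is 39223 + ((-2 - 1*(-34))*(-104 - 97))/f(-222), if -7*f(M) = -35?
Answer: 189683/5 ≈ 37937.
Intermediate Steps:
f(M) = 5 (f(M) = -⅐*(-35) = 5)
39223 + ((-2 - 1*(-34))*(-104 - 97))/f(-222) = 39223 + ((-2 - 1*(-34))*(-104 - 97))/5 = 39223 + ((-2 + 34)*(-201))*(⅕) = 39223 + (32*(-201))*(⅕) = 39223 - 6432*⅕ = 39223 - 6432/5 = 189683/5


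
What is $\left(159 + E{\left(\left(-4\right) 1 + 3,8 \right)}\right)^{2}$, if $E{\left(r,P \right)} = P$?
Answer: $27889$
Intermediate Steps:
$\left(159 + E{\left(\left(-4\right) 1 + 3,8 \right)}\right)^{2} = \left(159 + 8\right)^{2} = 167^{2} = 27889$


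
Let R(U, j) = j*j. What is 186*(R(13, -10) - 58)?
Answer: 7812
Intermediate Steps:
R(U, j) = j²
186*(R(13, -10) - 58) = 186*((-10)² - 58) = 186*(100 - 58) = 186*42 = 7812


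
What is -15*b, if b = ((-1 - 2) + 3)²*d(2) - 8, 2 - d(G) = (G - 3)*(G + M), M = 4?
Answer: 120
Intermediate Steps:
d(G) = 2 - (-3 + G)*(4 + G) (d(G) = 2 - (G - 3)*(G + 4) = 2 - (-3 + G)*(4 + G))
b = -8 (b = ((-1 - 2) + 3)²*(14 - 1*2 - 1*2²) - 8 = (-3 + 3)²*(14 - 2 - 1*4) - 8 = 0²*(14 - 2 - 4) - 8 = 0*8 - 8 = 0 - 8 = -8)
-15*b = -15*(-8) = 120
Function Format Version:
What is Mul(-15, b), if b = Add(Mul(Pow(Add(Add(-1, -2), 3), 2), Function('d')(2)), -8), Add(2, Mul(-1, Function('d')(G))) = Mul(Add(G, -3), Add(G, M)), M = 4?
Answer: 120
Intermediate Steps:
Function('d')(G) = Add(2, Mul(-1, Add(-3, G), Add(4, G))) (Function('d')(G) = Add(2, Mul(-1, Mul(Add(G, -3), Add(G, 4)))) = Add(2, Mul(-1, Mul(Add(-3, G), Add(4, G)))) = Add(2, Mul(-1, Add(-3, G), Add(4, G))))
b = -8 (b = Add(Mul(Pow(Add(Add(-1, -2), 3), 2), Add(14, Mul(-1, 2), Mul(-1, Pow(2, 2)))), -8) = Add(Mul(Pow(Add(-3, 3), 2), Add(14, -2, Mul(-1, 4))), -8) = Add(Mul(Pow(0, 2), Add(14, -2, -4)), -8) = Add(Mul(0, 8), -8) = Add(0, -8) = -8)
Mul(-15, b) = Mul(-15, -8) = 120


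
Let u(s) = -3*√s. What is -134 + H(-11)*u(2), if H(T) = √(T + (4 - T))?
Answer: -134 - 6*√2 ≈ -142.49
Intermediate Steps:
H(T) = 2 (H(T) = √4 = 2)
-134 + H(-11)*u(2) = -134 + 2*(-3*√2) = -134 - 6*√2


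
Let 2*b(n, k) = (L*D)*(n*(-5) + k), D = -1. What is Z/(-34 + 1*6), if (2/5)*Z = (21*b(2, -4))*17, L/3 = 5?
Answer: -26775/8 ≈ -3346.9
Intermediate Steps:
L = 15 (L = 3*5 = 15)
b(n, k) = -15*k/2 + 75*n/2 (b(n, k) = ((15*(-1))*(n*(-5) + k))/2 = (-15*(-5*n + k))/2 = (-15*(k - 5*n))/2 = (-15*k + 75*n)/2 = -15*k/2 + 75*n/2)
Z = 187425/2 (Z = 5*((21*(-15/2*(-4) + (75/2)*2))*17)/2 = 5*((21*(30 + 75))*17)/2 = 5*((21*105)*17)/2 = 5*(2205*17)/2 = (5/2)*37485 = 187425/2 ≈ 93713.)
Z/(-34 + 1*6) = 187425/(2*(-34 + 1*6)) = 187425/(2*(-34 + 6)) = (187425/2)/(-28) = (187425/2)*(-1/28) = -26775/8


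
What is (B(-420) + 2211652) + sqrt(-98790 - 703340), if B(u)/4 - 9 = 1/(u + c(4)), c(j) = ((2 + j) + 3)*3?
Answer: 869193380/393 + 7*I*sqrt(16370) ≈ 2.2117e+6 + 895.62*I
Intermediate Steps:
c(j) = 15 + 3*j (c(j) = (5 + j)*3 = 15 + 3*j)
B(u) = 36 + 4/(27 + u) (B(u) = 36 + 4/(u + (15 + 3*4)) = 36 + 4/(u + (15 + 12)) = 36 + 4/(u + 27) = 36 + 4/(27 + u))
(B(-420) + 2211652) + sqrt(-98790 - 703340) = (4*(244 + 9*(-420))/(27 - 420) + 2211652) + sqrt(-98790 - 703340) = (4*(244 - 3780)/(-393) + 2211652) + sqrt(-802130) = (4*(-1/393)*(-3536) + 2211652) + 7*I*sqrt(16370) = (14144/393 + 2211652) + 7*I*sqrt(16370) = 869193380/393 + 7*I*sqrt(16370)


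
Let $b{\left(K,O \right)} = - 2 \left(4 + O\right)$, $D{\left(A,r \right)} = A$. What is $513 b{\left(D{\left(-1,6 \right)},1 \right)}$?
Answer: $-5130$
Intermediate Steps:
$b{\left(K,O \right)} = -8 - 2 O$
$513 b{\left(D{\left(-1,6 \right)},1 \right)} = 513 \left(-8 - 2\right) = 513 \left(-10\right) = -5130$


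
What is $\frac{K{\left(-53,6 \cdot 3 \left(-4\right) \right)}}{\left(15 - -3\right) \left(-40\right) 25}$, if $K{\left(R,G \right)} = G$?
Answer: $\frac{1}{250} \approx 0.004$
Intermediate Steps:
$\frac{K{\left(-53,6 \cdot 3 \left(-4\right) \right)}}{\left(15 - -3\right) \left(-40\right) 25} = \frac{6 \cdot 3 \left(-4\right)}{\left(15 - -3\right) \left(-40\right) 25} = \frac{18 \left(-4\right)}{\left(15 + 3\right) \left(-40\right) 25} = - \frac{72}{18 \left(-40\right) 25} = - \frac{72}{\left(-720\right) 25} = - \frac{72}{-18000} = \left(-72\right) \left(- \frac{1}{18000}\right) = \frac{1}{250}$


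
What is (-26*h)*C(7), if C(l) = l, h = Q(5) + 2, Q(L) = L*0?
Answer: -364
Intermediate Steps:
Q(L) = 0
h = 2 (h = 0 + 2 = 2)
(-26*h)*C(7) = -26*2*7 = -52*7 = -364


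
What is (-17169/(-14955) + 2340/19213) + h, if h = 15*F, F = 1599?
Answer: 2297328288824/95776805 ≈ 23986.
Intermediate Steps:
h = 23985 (h = 15*1599 = 23985)
(-17169/(-14955) + 2340/19213) + h = (-17169/(-14955) + 2340/19213) + 23985 = (-17169*(-1/14955) + 2340*(1/19213)) + 23985 = (5723/4985 + 2340/19213) + 23985 = 121620899/95776805 + 23985 = 2297328288824/95776805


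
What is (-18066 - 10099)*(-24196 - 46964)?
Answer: 2004221400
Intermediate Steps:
(-18066 - 10099)*(-24196 - 46964) = -28165*(-71160) = 2004221400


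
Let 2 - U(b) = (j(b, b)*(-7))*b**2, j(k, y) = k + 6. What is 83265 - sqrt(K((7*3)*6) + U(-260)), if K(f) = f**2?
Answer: 83265 - I*sqrt(120176922) ≈ 83265.0 - 10963.0*I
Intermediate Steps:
j(k, y) = 6 + k
U(b) = 2 - b**2*(-42 - 7*b) (U(b) = 2 - (6 + b)*(-7)*b**2 = 2 - (-42 - 7*b)*b**2 = 2 - b**2*(-42 - 7*b))
83265 - sqrt(K((7*3)*6) + U(-260)) = 83265 - sqrt(((7*3)*6)**2 + (2 + 7*(-260)**2*(6 - 260))) = 83265 - sqrt((21*6)**2 + (2 + 7*67600*(-254))) = 83265 - sqrt(126**2 + (2 - 120192800)) = 83265 - sqrt(15876 - 120192798) = 83265 - sqrt(-120176922) = 83265 - I*sqrt(120176922)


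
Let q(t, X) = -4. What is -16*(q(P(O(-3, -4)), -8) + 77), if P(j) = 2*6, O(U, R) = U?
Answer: -1168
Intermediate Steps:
P(j) = 12
-16*(q(P(O(-3, -4)), -8) + 77) = -16*(-4 + 77) = -16*73 = -1168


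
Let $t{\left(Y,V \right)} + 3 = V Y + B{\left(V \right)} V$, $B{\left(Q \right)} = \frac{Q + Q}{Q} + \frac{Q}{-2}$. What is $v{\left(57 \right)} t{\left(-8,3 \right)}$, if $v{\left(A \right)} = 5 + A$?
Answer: $-1581$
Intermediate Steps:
$B{\left(Q \right)} = 2 - \frac{Q}{2}$ ($B{\left(Q \right)} = \frac{2 Q}{Q} + Q \left(- \frac{1}{2}\right) = 2 - \frac{Q}{2}$)
$t{\left(Y,V \right)} = -3 + V Y + V \left(2 - \frac{V}{2}\right)$ ($t{\left(Y,V \right)} = -3 + \left(V Y + \left(2 - \frac{V}{2}\right) V\right) = -3 + \left(V Y + V \left(2 - \frac{V}{2}\right)\right) = -3 + V Y + V \left(2 - \frac{V}{2}\right)$)
$v{\left(57 \right)} t{\left(-8,3 \right)} = \left(5 + 57\right) \left(-3 + 3 \left(-8\right) - \frac{3 \left(-4 + 3\right)}{2}\right) = 62 \left(-3 - 24 - \frac{3}{2} \left(-1\right)\right) = 62 \left(-3 - 24 + \frac{3}{2}\right) = 62 \left(- \frac{51}{2}\right) = -1581$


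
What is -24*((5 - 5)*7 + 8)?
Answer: -192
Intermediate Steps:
-24*((5 - 5)*7 + 8) = -24*(0*7 + 8) = -24*(0 + 8) = -24*8 = -192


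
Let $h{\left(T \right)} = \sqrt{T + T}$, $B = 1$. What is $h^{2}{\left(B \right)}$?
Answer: $2$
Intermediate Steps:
$h{\left(T \right)} = \sqrt{2} \sqrt{T}$ ($h{\left(T \right)} = \sqrt{2 T} = \sqrt{2} \sqrt{T}$)
$h^{2}{\left(B \right)} = \left(\sqrt{2} \sqrt{1}\right)^{2} = \left(\sqrt{2} \cdot 1\right)^{2} = \left(\sqrt{2}\right)^{2} = 2$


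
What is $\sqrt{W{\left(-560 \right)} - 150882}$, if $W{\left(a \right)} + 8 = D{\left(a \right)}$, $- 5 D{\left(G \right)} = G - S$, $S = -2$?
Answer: $\frac{2 i \sqrt{942365}}{5} \approx 388.3 i$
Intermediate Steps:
$D{\left(G \right)} = - \frac{2}{5} - \frac{G}{5}$ ($D{\left(G \right)} = - \frac{G - -2}{5} = - \frac{G + 2}{5} = - \frac{2 + G}{5} = - \frac{2}{5} - \frac{G}{5}$)
$W{\left(a \right)} = - \frac{42}{5} - \frac{a}{5}$ ($W{\left(a \right)} = -8 - \left(\frac{2}{5} + \frac{a}{5}\right) = - \frac{42}{5} - \frac{a}{5}$)
$\sqrt{W{\left(-560 \right)} - 150882} = \sqrt{\left(- \frac{42}{5} - -112\right) - 150882} = \sqrt{\left(- \frac{42}{5} + 112\right) - 150882} = \sqrt{\frac{518}{5} - 150882} = \sqrt{- \frac{753892}{5}} = \frac{2 i \sqrt{942365}}{5}$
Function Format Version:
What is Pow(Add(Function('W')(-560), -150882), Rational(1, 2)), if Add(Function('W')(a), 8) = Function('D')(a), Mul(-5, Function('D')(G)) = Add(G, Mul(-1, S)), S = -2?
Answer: Mul(Rational(2, 5), I, Pow(942365, Rational(1, 2))) ≈ Mul(388.30, I)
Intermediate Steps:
Function('D')(G) = Add(Rational(-2, 5), Mul(Rational(-1, 5), G)) (Function('D')(G) = Mul(Rational(-1, 5), Add(G, Mul(-1, -2))) = Mul(Rational(-1, 5), Add(G, 2)) = Mul(Rational(-1, 5), Add(2, G)) = Add(Rational(-2, 5), Mul(Rational(-1, 5), G)))
Function('W')(a) = Add(Rational(-42, 5), Mul(Rational(-1, 5), a)) (Function('W')(a) = Add(-8, Add(Rational(-2, 5), Mul(Rational(-1, 5), a))) = Add(Rational(-42, 5), Mul(Rational(-1, 5), a)))
Pow(Add(Function('W')(-560), -150882), Rational(1, 2)) = Pow(Add(Add(Rational(-42, 5), Mul(Rational(-1, 5), -560)), -150882), Rational(1, 2)) = Pow(Add(Add(Rational(-42, 5), 112), -150882), Rational(1, 2)) = Pow(Add(Rational(518, 5), -150882), Rational(1, 2)) = Pow(Rational(-753892, 5), Rational(1, 2)) = Mul(Rational(2, 5), I, Pow(942365, Rational(1, 2)))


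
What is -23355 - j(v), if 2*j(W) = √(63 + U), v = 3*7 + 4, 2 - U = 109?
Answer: -23355 - I*√11 ≈ -23355.0 - 3.3166*I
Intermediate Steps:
U = -107 (U = 2 - 1*109 = 2 - 109 = -107)
v = 25 (v = 21 + 4 = 25)
j(W) = I*√11 (j(W) = √(63 - 107)/2 = √(-44)/2 = (2*I*√11)/2 = I*√11)
-23355 - j(v) = -23355 - I*√11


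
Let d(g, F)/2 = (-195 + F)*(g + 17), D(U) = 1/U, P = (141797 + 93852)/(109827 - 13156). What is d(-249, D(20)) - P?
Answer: 43721568319/483355 ≈ 90454.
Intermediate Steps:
P = 235649/96671 ≈ 2.4376
d(g, F) = 2*(-195 + F)*(17 + g) (d(g, F) = 2*((-195 + F)*(g + 17)) = 2*((-195 + F)*(17 + g)) = 2*(-195 + F)*(17 + g))
d(-249, D(20)) - P = (-6630 - 390*(-249) + 34/20 + 2*(-249)/20) - 1*235649/96671 = (-6630 + 97110 + 34*(1/20) + 2*(1/20)*(-249)) - 235649/96671 = (-6630 + 97110 + 17/10 - 249/10) - 235649/96671 = 452284/5 - 235649/96671 = 43721568319/483355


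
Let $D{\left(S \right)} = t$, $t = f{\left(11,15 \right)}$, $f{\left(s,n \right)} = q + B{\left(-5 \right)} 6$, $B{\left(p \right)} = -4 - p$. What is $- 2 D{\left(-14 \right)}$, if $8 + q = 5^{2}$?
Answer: $-46$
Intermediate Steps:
$q = 17$ ($q = -8 + 5^{2} = -8 + 25 = 17$)
$f{\left(s,n \right)} = 23$ ($f{\left(s,n \right)} = 17 + \left(-4 - -5\right) 6 = 17 + \left(-4 + 5\right) 6 = 17 + 1 \cdot 6 = 17 + 6 = 23$)
$t = 23$
$D{\left(S \right)} = 23$
$- 2 D{\left(-14 \right)} = \left(-2\right) 23 = -46$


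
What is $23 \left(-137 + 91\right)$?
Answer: $-1058$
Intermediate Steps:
$23 \left(-137 + 91\right) = 23 \left(-46\right) = -1058$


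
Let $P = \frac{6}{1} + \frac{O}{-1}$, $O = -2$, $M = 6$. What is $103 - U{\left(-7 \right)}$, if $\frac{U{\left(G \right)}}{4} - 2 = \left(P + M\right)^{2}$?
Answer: $-689$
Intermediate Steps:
$P = 8$ ($P = \frac{6}{1} - \frac{2}{-1} = 6 \cdot 1 - -2 = 6 + 2 = 8$)
$U{\left(G \right)} = 792$ ($U{\left(G \right)} = 8 + 4 \left(8 + 6\right)^{2} = 8 + 4 \cdot 14^{2} = 8 + 4 \cdot 196 = 8 + 784 = 792$)
$103 - U{\left(-7 \right)} = 103 - 792 = -689$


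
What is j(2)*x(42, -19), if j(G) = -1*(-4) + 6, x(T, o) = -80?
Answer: -800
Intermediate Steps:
j(G) = 10 (j(G) = 4 + 6 = 10)
j(2)*x(42, -19) = 10*(-80) = -800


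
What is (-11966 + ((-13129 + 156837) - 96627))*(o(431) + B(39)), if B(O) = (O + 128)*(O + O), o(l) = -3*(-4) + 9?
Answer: 458145405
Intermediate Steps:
o(l) = 21 (o(l) = 12 + 9 = 21)
B(O) = 2*O*(128 + O) (B(O) = (128 + O)*(2*O) = 2*O*(128 + O))
(-11966 + ((-13129 + 156837) - 96627))*(o(431) + B(39)) = (-11966 + ((-13129 + 156837) - 96627))*(21 + 2*39*(128 + 39)) = (-11966 + (143708 - 96627))*(21 + 2*39*167) = (-11966 + 47081)*(21 + 13026) = 35115*13047 = 458145405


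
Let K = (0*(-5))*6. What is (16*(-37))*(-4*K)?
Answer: 0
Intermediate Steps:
K = 0 (K = 0*6 = 0)
(16*(-37))*(-4*K) = (16*(-37))*(-4*0) = -592*0 = 0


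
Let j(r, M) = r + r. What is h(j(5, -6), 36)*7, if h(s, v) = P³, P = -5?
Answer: -875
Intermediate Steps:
j(r, M) = 2*r
h(s, v) = -125 (h(s, v) = (-5)³ = -125)
h(j(5, -6), 36)*7 = -125*7 = -875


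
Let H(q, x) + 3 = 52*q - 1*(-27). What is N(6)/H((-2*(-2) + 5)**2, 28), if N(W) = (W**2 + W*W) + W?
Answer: 13/706 ≈ 0.018414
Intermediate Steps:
N(W) = W + 2*W**2 (N(W) = (W**2 + W**2) + W = 2*W**2 + W = W + 2*W**2)
H(q, x) = 24 + 52*q (H(q, x) = -3 + (52*q - 1*(-27)) = -3 + (52*q + 27) = -3 + (27 + 52*q) = 24 + 52*q)
N(6)/H((-2*(-2) + 5)**2, 28) = (6*(1 + 2*6))/(24 + 52*(-2*(-2) + 5)**2) = (6*(1 + 12))/(24 + 52*(4 + 5)**2) = (6*13)/(24 + 52*9**2) = 78/(24 + 52*81) = 78/(24 + 4212) = 78/4236 = 78*(1/4236) = 13/706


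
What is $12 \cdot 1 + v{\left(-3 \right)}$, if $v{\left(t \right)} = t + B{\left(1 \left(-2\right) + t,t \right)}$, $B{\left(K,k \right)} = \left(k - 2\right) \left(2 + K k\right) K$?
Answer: $434$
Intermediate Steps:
$B{\left(K,k \right)} = K \left(-2 + k\right) \left(2 + K k\right)$ ($B{\left(K,k \right)} = \left(-2 + k\right) \left(2 + K k\right) K = K \left(-2 + k\right) \left(2 + K k\right)$)
$v{\left(t \right)} = t + \left(-2 + t\right) \left(-4 + 2 t + t^{2} \left(-2 + t\right) - 2 t \left(-2 + t\right)\right)$ ($v{\left(t \right)} = t + \left(1 \left(-2\right) + t\right) \left(-4 + 2 t + \left(1 \left(-2\right) + t\right) t^{2} - 2 \left(1 \left(-2\right) + t\right) t\right) = t + \left(-2 + t\right) \left(-4 + 2 t + \left(-2 + t\right) t^{2} - 2 \left(-2 + t\right) t\right) = t + \left(-2 + t\right) \left(-4 + 2 t + t^{2} \left(-2 + t\right) - 2 t \left(-2 + t\right)\right)$)
$12 \cdot 1 + v{\left(-3 \right)} = 12 \cdot 1 + \left(8 + \left(-3\right)^{4} - -45 - 6 \left(-3\right)^{3} + 14 \left(-3\right)^{2}\right) = 12 + \left(8 + 81 + 45 - -162 + 14 \cdot 9\right) = 12 + \left(8 + 81 + 45 + 162 + 126\right) = 12 + 422 = 434$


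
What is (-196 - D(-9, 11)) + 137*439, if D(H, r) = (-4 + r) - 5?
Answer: 59945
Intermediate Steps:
D(H, r) = -9 + r
(-196 - D(-9, 11)) + 137*439 = (-196 - (-9 + 11)) + 137*439 = (-196 - 1*2) + 60143 = (-196 - 2) + 60143 = -198 + 60143 = 59945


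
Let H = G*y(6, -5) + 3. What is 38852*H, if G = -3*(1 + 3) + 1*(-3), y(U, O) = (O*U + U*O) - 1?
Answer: 35666136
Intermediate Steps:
y(U, O) = -1 + 2*O*U (y(U, O) = (O*U + O*U) - 1 = 2*O*U - 1 = -1 + 2*O*U)
G = -15 (G = -3*4 - 3 = -12 - 3 = -15)
H = 918 (H = -15*(-1 + 2*(-5)*6) + 3 = -15*(-1 - 60) + 3 = -15*(-61) + 3 = 915 + 3 = 918)
38852*H = 38852*918 = 35666136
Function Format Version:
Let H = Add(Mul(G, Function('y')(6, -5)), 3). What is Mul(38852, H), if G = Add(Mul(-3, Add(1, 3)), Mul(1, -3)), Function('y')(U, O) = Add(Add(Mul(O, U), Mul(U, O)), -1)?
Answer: 35666136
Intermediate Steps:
Function('y')(U, O) = Add(-1, Mul(2, O, U)) (Function('y')(U, O) = Add(Add(Mul(O, U), Mul(O, U)), -1) = Add(Mul(2, O, U), -1) = Add(-1, Mul(2, O, U)))
G = -15 (G = Add(Mul(-3, 4), -3) = Add(-12, -3) = -15)
H = 918 (H = Add(Mul(-15, Add(-1, Mul(2, -5, 6))), 3) = Add(Mul(-15, Add(-1, -60)), 3) = Add(Mul(-15, -61), 3) = Add(915, 3) = 918)
Mul(38852, H) = Mul(38852, 918) = 35666136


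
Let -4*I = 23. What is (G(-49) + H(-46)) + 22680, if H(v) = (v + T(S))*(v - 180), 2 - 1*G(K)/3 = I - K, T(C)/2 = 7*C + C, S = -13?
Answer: 319841/4 ≈ 79960.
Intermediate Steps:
I = -23/4 (I = -1/4*23 = -23/4 ≈ -5.7500)
T(C) = 16*C (T(C) = 2*(7*C + C) = 2*(8*C) = 16*C)
G(K) = 93/4 + 3*K (G(K) = 6 - 3*(-23/4 - K) = 6 + (69/4 + 3*K) = 93/4 + 3*K)
H(v) = (-208 + v)*(-180 + v) (H(v) = (v + 16*(-13))*(v - 180) = (v - 208)*(-180 + v) = (-208 + v)*(-180 + v))
(G(-49) + H(-46)) + 22680 = ((93/4 + 3*(-49)) + (37440 + (-46)**2 - 388*(-46))) + 22680 = ((93/4 - 147) + (37440 + 2116 + 17848)) + 22680 = (-495/4 + 57404) + 22680 = 229121/4 + 22680 = 319841/4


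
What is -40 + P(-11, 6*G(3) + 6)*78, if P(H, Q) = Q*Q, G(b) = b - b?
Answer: 2768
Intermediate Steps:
G(b) = 0
P(H, Q) = Q²
-40 + P(-11, 6*G(3) + 6)*78 = -40 + (6*0 + 6)²*78 = -40 + (0 + 6)²*78 = -40 + 6²*78 = -40 + 36*78 = -40 + 2808 = 2768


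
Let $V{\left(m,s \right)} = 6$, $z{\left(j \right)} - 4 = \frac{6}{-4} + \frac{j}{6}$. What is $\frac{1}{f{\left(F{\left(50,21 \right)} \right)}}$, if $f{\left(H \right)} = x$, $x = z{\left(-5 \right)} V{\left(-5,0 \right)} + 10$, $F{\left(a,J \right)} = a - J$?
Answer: $\frac{1}{20} \approx 0.05$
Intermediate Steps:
$z{\left(j \right)} = \frac{5}{2} + \frac{j}{6}$ ($z{\left(j \right)} = 4 + \left(\frac{6}{-4} + \frac{j}{6}\right) = 4 + \left(6 \left(- \frac{1}{4}\right) + j \frac{1}{6}\right) = 4 + \left(- \frac{3}{2} + \frac{j}{6}\right) = \frac{5}{2} + \frac{j}{6}$)
$x = 20$ ($x = \left(\frac{5}{2} + \frac{1}{6} \left(-5\right)\right) 6 + 10 = \left(\frac{5}{2} - \frac{5}{6}\right) 6 + 10 = \frac{5}{3} \cdot 6 + 10 = 10 + 10 = 20$)
$f{\left(H \right)} = 20$
$\frac{1}{f{\left(F{\left(50,21 \right)} \right)}} = \frac{1}{20}$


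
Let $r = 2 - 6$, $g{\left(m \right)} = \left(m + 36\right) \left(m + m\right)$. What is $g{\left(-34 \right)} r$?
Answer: $544$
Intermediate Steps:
$g{\left(m \right)} = 2 m \left(36 + m\right)$ ($g{\left(m \right)} = \left(36 + m\right) 2 m = 2 m \left(36 + m\right)$)
$r = -4$ ($r = 2 - 6 = -4$)
$g{\left(-34 \right)} r = 2 \left(-34\right) \left(36 - 34\right) \left(-4\right) = 2 \left(-34\right) 2 \left(-4\right) = \left(-136\right) \left(-4\right) = 544$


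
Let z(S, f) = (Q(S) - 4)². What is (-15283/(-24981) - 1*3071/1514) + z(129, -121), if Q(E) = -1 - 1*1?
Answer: 1727855/49962 ≈ 34.583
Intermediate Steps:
Q(E) = -2 (Q(E) = -1 - 1 = -2)
z(S, f) = 36 (z(S, f) = (-2 - 4)² = (-6)² = 36)
(-15283/(-24981) - 1*3071/1514) + z(129, -121) = (-15283/(-24981) - 1*3071/1514) + 36 = (-15283*(-1/24981) - 3071*1/1514) + 36 = (15283/24981 - 3071/1514) + 36 = -70777/49962 + 36 = 1727855/49962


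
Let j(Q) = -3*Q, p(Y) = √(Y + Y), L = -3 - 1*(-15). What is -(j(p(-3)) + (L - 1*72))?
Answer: 60 + 3*I*√6 ≈ 60.0 + 7.3485*I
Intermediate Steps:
L = 12 (L = -3 + 15 = 12)
p(Y) = √2*√Y (p(Y) = √(2*Y) = √2*√Y)
-(j(p(-3)) + (L - 1*72)) = -(-3*√2*√(-3) + (12 - 1*72)) = -(-3*√2*I*√3 + (12 - 72)) = -(-3*I*√6 - 60) = -(-60 - 3*I*√6) = 60 + 3*I*√6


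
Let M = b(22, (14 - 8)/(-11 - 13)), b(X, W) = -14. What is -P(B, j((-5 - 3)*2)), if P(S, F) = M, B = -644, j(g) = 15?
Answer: 14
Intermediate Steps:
M = -14
P(S, F) = -14
-P(B, j((-5 - 3)*2)) = -1*(-14) = 14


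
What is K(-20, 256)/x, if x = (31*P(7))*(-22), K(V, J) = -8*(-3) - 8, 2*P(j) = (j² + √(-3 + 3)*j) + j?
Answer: -2/2387 ≈ -0.00083787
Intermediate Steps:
P(j) = j/2 + j²/2 (P(j) = ((j² + √(-3 + 3)*j) + j)/2 = ((j² + √0*j) + j)/2 = ((j² + 0*j) + j)/2 = ((j² + 0) + j)/2 = (j² + j)/2 = (j + j²)/2 = j/2 + j²/2)
K(V, J) = 16 (K(V, J) = 24 - 8 = 16)
x = -19096 (x = (31*((½)*7*(1 + 7)))*(-22) = (31*((½)*7*8))*(-22) = (31*28)*(-22) = 868*(-22) = -19096)
K(-20, 256)/x = 16/(-19096) = 16*(-1/19096) = -2/2387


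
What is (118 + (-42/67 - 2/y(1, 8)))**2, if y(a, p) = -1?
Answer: 63968004/4489 ≈ 14250.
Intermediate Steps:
(118 + (-42/67 - 2/y(1, 8)))**2 = (118 + (-42/67 - 2/(-1)))**2 = (118 + (-42*1/67 - 2*(-1)))**2 = (118 + (-42/67 + 2))**2 = (118 + 92/67)**2 = (7998/67)**2 = 63968004/4489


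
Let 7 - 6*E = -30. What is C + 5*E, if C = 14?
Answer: 269/6 ≈ 44.833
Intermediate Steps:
E = 37/6 (E = 7/6 - 1/6*(-30) = 7/6 + 5 = 37/6 ≈ 6.1667)
C + 5*E = 14 + 5*(37/6) = 14 + 185/6 = 269/6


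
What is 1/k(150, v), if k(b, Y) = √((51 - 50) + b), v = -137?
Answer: √151/151 ≈ 0.081379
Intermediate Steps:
k(b, Y) = √(1 + b)
1/k(150, v) = 1/(√(1 + 150)) = 1/(√151) = √151/151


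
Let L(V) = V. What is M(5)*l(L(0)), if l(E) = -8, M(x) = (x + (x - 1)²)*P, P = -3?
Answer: 504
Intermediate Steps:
M(x) = -3*x - 3*(-1 + x)² (M(x) = (x + (x - 1)²)*(-3) = (x + (-1 + x)²)*(-3) = -3*x - 3*(-1 + x)²)
M(5)*l(L(0)) = (-3 - 3*5² + 3*5)*(-8) = (-3 - 3*25 + 15)*(-8) = (-3 - 75 + 15)*(-8) = -63*(-8) = 504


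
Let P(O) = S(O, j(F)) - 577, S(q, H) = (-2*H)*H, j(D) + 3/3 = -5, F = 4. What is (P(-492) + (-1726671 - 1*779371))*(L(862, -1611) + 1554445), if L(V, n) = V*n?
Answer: -415516620233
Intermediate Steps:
j(D) = -6 (j(D) = -1 - 5 = -6)
S(q, H) = -2*H²
P(O) = -649 (P(O) = -2*(-6)² - 577 = -2*36 - 577 = -72 - 577 = -649)
(P(-492) + (-1726671 - 1*779371))*(L(862, -1611) + 1554445) = (-649 + (-1726671 - 1*779371))*(862*(-1611) + 1554445) = (-649 + (-1726671 - 779371))*(-1388682 + 1554445) = (-649 - 2506042)*165763 = -2506691*165763 = -415516620233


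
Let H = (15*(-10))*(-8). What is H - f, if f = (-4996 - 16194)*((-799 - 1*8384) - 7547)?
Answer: -354507500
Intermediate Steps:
H = 1200 (H = -150*(-8) = 1200)
f = 354508700 (f = -21190*((-799 - 8384) - 7547) = -21190*(-9183 - 7547) = -21190*(-16730) = 354508700)
H - f = 1200 - 1*354508700 = 1200 - 354508700 = -354507500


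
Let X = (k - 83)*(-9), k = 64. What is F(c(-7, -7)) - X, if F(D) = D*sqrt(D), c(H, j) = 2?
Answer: -171 + 2*sqrt(2) ≈ -168.17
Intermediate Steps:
X = 171 (X = (64 - 83)*(-9) = -19*(-9) = 171)
F(D) = D**(3/2)
F(c(-7, -7)) - X = 2**(3/2) - 1*171 = 2*sqrt(2) - 171 = -171 + 2*sqrt(2)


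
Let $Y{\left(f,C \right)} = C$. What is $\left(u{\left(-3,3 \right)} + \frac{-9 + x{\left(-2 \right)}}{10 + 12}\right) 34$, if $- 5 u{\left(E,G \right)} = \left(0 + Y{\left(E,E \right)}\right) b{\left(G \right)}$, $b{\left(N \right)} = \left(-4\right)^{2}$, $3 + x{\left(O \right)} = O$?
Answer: $\frac{16762}{55} \approx 304.76$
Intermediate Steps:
$x{\left(O \right)} = -3 + O$
$b{\left(N \right)} = 16$
$u{\left(E,G \right)} = - \frac{16 E}{5}$ ($u{\left(E,G \right)} = - \frac{\left(0 + E\right) 16}{5} = - \frac{E 16}{5} = - \frac{16 E}{5}$)
$\left(u{\left(-3,3 \right)} + \frac{-9 + x{\left(-2 \right)}}{10 + 12}\right) 34 = \left(\left(- \frac{16}{5}\right) \left(-3\right) + \frac{-9 - 5}{10 + 12}\right) 34 = \left(\frac{48}{5} + \frac{-9 - 5}{22}\right) 34 = \left(\frac{48}{5} - \frac{7}{11}\right) 34 = \frac{493}{55} \cdot 34 = \frac{16762}{55}$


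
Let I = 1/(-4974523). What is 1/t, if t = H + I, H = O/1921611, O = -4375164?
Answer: -3186366038851/7254785289461 ≈ -0.43921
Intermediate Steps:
I = -1/4974523 ≈ -2.0102e-7
H = -1458388/640537 (H = -4375164/1921611 = -4375164*1/1921611 = -1458388/640537 ≈ -2.2768)
t = -7254785289461/3186366038851 (t = -1458388/640537 - 1/4974523 = -7254785289461/3186366038851 ≈ -2.2768)
1/t = 1/(-7254785289461/3186366038851) = -3186366038851/7254785289461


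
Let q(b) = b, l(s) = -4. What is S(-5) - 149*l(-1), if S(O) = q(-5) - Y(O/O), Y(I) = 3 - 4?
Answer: 592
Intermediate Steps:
Y(I) = -1
S(O) = -4 (S(O) = -5 - 1*(-1) = -5 + 1 = -4)
S(-5) - 149*l(-1) = -4 - 149*(-4) = -4 + 596 = 592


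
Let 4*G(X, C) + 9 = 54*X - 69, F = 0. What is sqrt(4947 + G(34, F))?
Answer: 9*sqrt(266)/2 ≈ 73.393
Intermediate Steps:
G(X, C) = -39/2 + 27*X/2 (G(X, C) = -9/4 + (54*X - 69)/4 = -9/4 + (-69 + 54*X)/4 = -9/4 + (-69/4 + 27*X/2) = -39/2 + 27*X/2)
sqrt(4947 + G(34, F)) = sqrt(4947 + (-39/2 + (27/2)*34)) = sqrt(4947 + (-39/2 + 459)) = sqrt(4947 + 879/2) = sqrt(10773/2) = 9*sqrt(266)/2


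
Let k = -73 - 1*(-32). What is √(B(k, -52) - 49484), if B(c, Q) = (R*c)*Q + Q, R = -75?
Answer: 2*I*√52359 ≈ 457.64*I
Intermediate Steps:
k = -41 (k = -73 + 32 = -41)
B(c, Q) = Q - 75*Q*c (B(c, Q) = (-75*c)*Q + Q = -75*Q*c + Q = Q - 75*Q*c)
√(B(k, -52) - 49484) = √(-52*(1 - 75*(-41)) - 49484) = √(-52*(1 + 3075) - 49484) = √(-52*3076 - 49484) = √(-159952 - 49484) = √(-209436) = 2*I*√52359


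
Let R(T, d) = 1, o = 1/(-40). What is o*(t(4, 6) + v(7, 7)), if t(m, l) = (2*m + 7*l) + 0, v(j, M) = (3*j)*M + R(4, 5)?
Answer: -99/20 ≈ -4.9500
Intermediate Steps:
o = -1/40 ≈ -0.025000
v(j, M) = 1 + 3*M*j (v(j, M) = (3*j)*M + 1 = 3*M*j + 1 = 1 + 3*M*j)
t(m, l) = 2*m + 7*l
o*(t(4, 6) + v(7, 7)) = -((2*4 + 7*6) + (1 + 3*7*7))/40 = -((8 + 42) + (1 + 147))/40 = -(50 + 148)/40 = -1/40*198 = -99/20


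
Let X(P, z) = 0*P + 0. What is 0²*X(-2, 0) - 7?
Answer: -7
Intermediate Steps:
X(P, z) = 0 (X(P, z) = 0 + 0 = 0)
0²*X(-2, 0) - 7 = 0²*0 - 7 = 0*0 - 7 = 0 - 7 = -7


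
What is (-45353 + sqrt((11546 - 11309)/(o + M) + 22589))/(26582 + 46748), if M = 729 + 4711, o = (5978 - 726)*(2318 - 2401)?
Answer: -45353/73330 + sqrt(116276615253957)/5261134180 ≈ -0.61643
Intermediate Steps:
o = -435916 (o = 5252*(-83) = -435916)
M = 5440
(-45353 + sqrt((11546 - 11309)/(o + M) + 22589))/(26582 + 46748) = (-45353 + sqrt((11546 - 11309)/(-435916 + 5440) + 22589))/(26582 + 46748) = (-45353 + sqrt(237/(-430476) + 22589))/73330 = (-45353 + sqrt(237*(-1/430476) + 22589))*(1/73330) = (-45353 + sqrt(-79/143492 + 22589))*(1/73330) = (-45353 + sqrt(3241340709/143492))*(1/73330) = (-45353 + sqrt(116276615253957)/71746)*(1/73330) = -45353/73330 + sqrt(116276615253957)/5261134180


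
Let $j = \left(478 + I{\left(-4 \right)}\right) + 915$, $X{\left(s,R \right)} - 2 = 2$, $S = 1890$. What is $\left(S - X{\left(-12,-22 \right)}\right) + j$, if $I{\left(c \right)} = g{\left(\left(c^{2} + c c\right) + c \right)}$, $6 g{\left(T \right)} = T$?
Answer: $\frac{9851}{3} \approx 3283.7$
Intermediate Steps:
$X{\left(s,R \right)} = 4$ ($X{\left(s,R \right)} = 2 + 2 = 4$)
$g{\left(T \right)} = \frac{T}{6}$
$I{\left(c \right)} = \frac{c^{2}}{3} + \frac{c}{6}$ ($I{\left(c \right)} = \frac{\left(c^{2} + c c\right) + c}{6} = \frac{\left(c^{2} + c^{2}\right) + c}{6} = \frac{2 c^{2} + c}{6} = \frac{c + 2 c^{2}}{6} = \frac{c^{2}}{3} + \frac{c}{6}$)
$j = \frac{4193}{3}$ ($j = \left(478 + \frac{1}{6} \left(-4\right) \left(1 + 2 \left(-4\right)\right)\right) + 915 = \left(478 + \frac{1}{6} \left(-4\right) \left(1 - 8\right)\right) + 915 = \left(478 + \frac{1}{6} \left(-4\right) \left(-7\right)\right) + 915 = \left(478 + \frac{14}{3}\right) + 915 = \frac{1448}{3} + 915 = \frac{4193}{3} \approx 1397.7$)
$\left(S - X{\left(-12,-22 \right)}\right) + j = \left(1890 - 4\right) + \frac{4193}{3} = 1886 + \frac{4193}{3} = \frac{9851}{3}$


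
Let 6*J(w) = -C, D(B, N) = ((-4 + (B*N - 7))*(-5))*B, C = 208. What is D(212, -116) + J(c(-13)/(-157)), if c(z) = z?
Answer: 78237436/3 ≈ 2.6079e+7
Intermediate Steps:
D(B, N) = B*(55 - 5*B*N) (D(B, N) = ((-4 + (-7 + B*N))*(-5))*B = ((-11 + B*N)*(-5))*B = (55 - 5*B*N)*B = B*(55 - 5*B*N))
J(w) = -104/3 (J(w) = (-1*208)/6 = (1/6)*(-208) = -104/3)
D(212, -116) + J(c(-13)/(-157)) = 5*212*(11 - 1*212*(-116)) - 104/3 = 5*212*(11 + 24592) - 104/3 = 5*212*24603 - 104/3 = 26079180 - 104/3 = 78237436/3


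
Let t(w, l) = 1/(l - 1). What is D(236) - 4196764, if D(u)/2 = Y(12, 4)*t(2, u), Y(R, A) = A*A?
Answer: -986239508/235 ≈ -4.1968e+6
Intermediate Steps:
Y(R, A) = A²
t(w, l) = 1/(-1 + l)
D(u) = 32/(-1 + u) (D(u) = 2*(4²/(-1 + u)) = 2*(16/(-1 + u)) = 32/(-1 + u))
D(236) - 4196764 = 32/(-1 + 236) - 4196764 = 32/235 - 4196764 = -986239508/235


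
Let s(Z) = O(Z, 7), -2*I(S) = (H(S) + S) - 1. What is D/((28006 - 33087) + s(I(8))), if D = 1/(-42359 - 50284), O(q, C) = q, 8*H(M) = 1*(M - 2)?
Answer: 8/3768624597 ≈ 2.1228e-9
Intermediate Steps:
H(M) = -¼ + M/8 (H(M) = (1*(M - 2))/8 = (1*(-2 + M))/8 = (-2 + M)/8 = -¼ + M/8)
I(S) = 5/8 - 9*S/16 (I(S) = -(((-¼ + S/8) + S) - 1)/2 = -((-¼ + 9*S/8) - 1)/2 = -(-5/4 + 9*S/8)/2 = 5/8 - 9*S/16)
D = -1/92643 (D = 1/(-92643) = -1/92643 ≈ -1.0794e-5)
s(Z) = Z
D/((28006 - 33087) + s(I(8))) = -1/(92643*((28006 - 33087) + (5/8 - 9/16*8))) = -1/(92643*(-5081 + (5/8 - 9/2))) = -1/(92643*(-5081 - 31/8)) = -1/(92643*(-40679/8)) = -1/92643*(-8/40679) = 8/3768624597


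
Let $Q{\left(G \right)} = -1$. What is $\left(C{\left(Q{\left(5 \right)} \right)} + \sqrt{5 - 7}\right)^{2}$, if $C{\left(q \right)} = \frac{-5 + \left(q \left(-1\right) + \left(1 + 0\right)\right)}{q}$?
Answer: $\left(3 + i \sqrt{2}\right)^{2} \approx 7.0 + 8.4853 i$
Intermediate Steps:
$C{\left(q \right)} = \frac{-4 - q}{q}$ ($C{\left(q \right)} = \frac{-5 - \left(-1 + q\right)}{q} = \frac{-4 - q}{q}$)
$\left(C{\left(Q{\left(5 \right)} \right)} + \sqrt{5 - 7}\right)^{2} = \left(\frac{-4 - -1}{-1} + \sqrt{5 - 7}\right)^{2} = \left(- (-4 + 1) + \sqrt{-2}\right)^{2} = \left(\left(-1\right) \left(-3\right) + i \sqrt{2}\right)^{2} = \left(3 + i \sqrt{2}\right)^{2}$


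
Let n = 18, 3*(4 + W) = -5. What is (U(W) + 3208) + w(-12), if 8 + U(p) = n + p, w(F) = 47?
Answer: 9778/3 ≈ 3259.3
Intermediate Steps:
W = -17/3 (W = -4 + (⅓)*(-5) = -4 - 5/3 = -17/3 ≈ -5.6667)
U(p) = 10 + p (U(p) = -8 + (18 + p) = 10 + p)
(U(W) + 3208) + w(-12) = ((10 - 17/3) + 3208) + 47 = (13/3 + 3208) + 47 = 9637/3 + 47 = 9778/3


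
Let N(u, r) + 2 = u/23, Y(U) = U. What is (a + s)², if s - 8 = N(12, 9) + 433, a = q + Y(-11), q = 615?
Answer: 576048001/529 ≈ 1.0889e+6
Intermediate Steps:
N(u, r) = -2 + u/23
a = 604 (a = 615 - 11 = 604)
s = 10109/23 (s = 8 + ((-2 + (1/23)*12) + 433) = 8 + ((-2 + 12/23) + 433) = 8 + (-34/23 + 433) = 8 + 9925/23 = 10109/23 ≈ 439.52)
(a + s)² = (604 + 10109/23)² = (24001/23)² = 576048001/529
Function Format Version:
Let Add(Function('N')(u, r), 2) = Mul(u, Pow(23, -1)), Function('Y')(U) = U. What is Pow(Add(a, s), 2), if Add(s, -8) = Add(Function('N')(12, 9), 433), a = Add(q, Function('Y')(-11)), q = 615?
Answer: Rational(576048001, 529) ≈ 1.0889e+6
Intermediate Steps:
Function('N')(u, r) = Add(-2, Mul(Rational(1, 23), u)) (Function('N')(u, r) = Add(-2, Mul(u, Pow(23, -1))) = Add(-2, Mul(u, Rational(1, 23))) = Add(-2, Mul(Rational(1, 23), u)))
a = 604 (a = Add(615, -11) = 604)
s = Rational(10109, 23) (s = Add(8, Add(Add(-2, Mul(Rational(1, 23), 12)), 433)) = Add(8, Add(Add(-2, Rational(12, 23)), 433)) = Add(8, Add(Rational(-34, 23), 433)) = Add(8, Rational(9925, 23)) = Rational(10109, 23) ≈ 439.52)
Pow(Add(a, s), 2) = Pow(Add(604, Rational(10109, 23)), 2) = Pow(Rational(24001, 23), 2) = Rational(576048001, 529)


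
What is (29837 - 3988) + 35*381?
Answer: 39184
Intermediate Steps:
(29837 - 3988) + 35*381 = 25849 + 13335 = 39184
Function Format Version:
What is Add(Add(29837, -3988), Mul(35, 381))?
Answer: 39184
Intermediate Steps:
Add(Add(29837, -3988), Mul(35, 381)) = Add(25849, 13335) = 39184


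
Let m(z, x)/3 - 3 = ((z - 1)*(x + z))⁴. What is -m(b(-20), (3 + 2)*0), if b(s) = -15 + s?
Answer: -7561421280009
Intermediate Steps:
m(z, x) = 9 + 3*(-1 + z)⁴*(x + z)⁴ (m(z, x) = 9 + 3*((z - 1)*(x + z))⁴ = 9 + 3*((-1 + z)*(x + z))⁴ = 9 + 3*((-1 + z)⁴*(x + z)⁴) = 9 + 3*(-1 + z)⁴*(x + z)⁴)
-m(b(-20), (3 + 2)*0) = -(9 + 3*(-1 + (-15 - 20))⁴*((3 + 2)*0 + (-15 - 20))⁴) = -(9 + 3*(-1 - 35)⁴*(5*0 - 35)⁴) = -(9 + 3*(-36)⁴*(0 - 35)⁴) = -(9 + 3*1679616*(-35)⁴) = -(9 + 3*1679616*1500625) = -(9 + 7561421280000) = -1*7561421280009 = -7561421280009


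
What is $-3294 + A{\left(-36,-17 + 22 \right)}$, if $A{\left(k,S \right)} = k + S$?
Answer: $-3325$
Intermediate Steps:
$A{\left(k,S \right)} = S + k$
$-3294 + A{\left(-36,-17 + 22 \right)} = -3294 + \left(\left(-17 + 22\right) - 36\right) = -3294 + \left(5 - 36\right) = -3294 - 31 = -3325$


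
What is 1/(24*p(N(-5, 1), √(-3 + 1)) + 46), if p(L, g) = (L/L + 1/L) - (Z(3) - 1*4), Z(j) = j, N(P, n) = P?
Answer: 5/446 ≈ 0.011211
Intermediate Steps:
p(L, g) = 2 + 1/L (p(L, g) = (L/L + 1/L) - (3 - 1*4) = (1 + 1/L) - (3 - 4) = (1 + 1/L) - 1*(-1) = (1 + 1/L) + 1 = 2 + 1/L)
1/(24*p(N(-5, 1), √(-3 + 1)) + 46) = 1/(24*(2 + 1/(-5)) + 46) = 1/(24*(2 - ⅕) + 46) = 1/(24*(9/5) + 46) = 1/(216/5 + 46) = 1/(446/5) = 5/446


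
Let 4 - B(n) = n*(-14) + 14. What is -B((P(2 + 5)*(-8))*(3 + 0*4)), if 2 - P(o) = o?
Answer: -1670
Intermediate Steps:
P(o) = 2 - o
B(n) = -10 + 14*n (B(n) = 4 - (n*(-14) + 14) = 4 - (-14*n + 14) = 4 - (14 - 14*n) = 4 + (-14 + 14*n) = -10 + 14*n)
-B((P(2 + 5)*(-8))*(3 + 0*4)) = -(-10 + 14*(((2 - (2 + 5))*(-8))*(3 + 0*4))) = -(-10 + 14*(((2 - 1*7)*(-8))*(3 + 0))) = -(-10 + 14*(((2 - 7)*(-8))*3)) = -(-10 + 14*(-5*(-8)*3)) = -(-10 + 14*(40*3)) = -(-10 + 14*120) = -(-10 + 1680) = -1*1670 = -1670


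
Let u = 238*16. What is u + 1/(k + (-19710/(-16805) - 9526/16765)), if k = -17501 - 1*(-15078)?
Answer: 519773322727043/136495110051 ≈ 3808.0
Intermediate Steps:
k = -2423 (k = -17501 + 15078 = -2423)
u = 3808
u + 1/(k + (-19710/(-16805) - 9526/16765)) = 3808 + 1/(-2423 + (-19710/(-16805) - 9526/16765)) = 3808 + 1/(-2423 + (-19710*(-1/16805) - 9526*1/16765)) = 3808 + 1/(-2423 + (3942/3361 - 9526/16765)) = 3808 + 1/(-2423 + 34070744/56347165) = 3808 + 1/(-136495110051/56347165) = 3808 - 56347165/136495110051 = 519773322727043/136495110051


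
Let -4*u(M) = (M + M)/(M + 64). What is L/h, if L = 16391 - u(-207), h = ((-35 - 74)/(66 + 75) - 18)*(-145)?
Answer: 661012653/109771090 ≈ 6.0217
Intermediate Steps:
u(M) = -M/(2*(64 + M)) (u(M) = -(M + M)/(4*(M + 64)) = -2*M/(4*(64 + M)) = -M/(2*(64 + M)))
h = 383815/141 (h = (-109/141 - 18)*(-145) = -2647/141*(-145) = 383815/141 ≈ 2722.1)
L = 4688033/286 (L = 16391 - (-1)*(-207)/(128 + 2*(-207)) = 16391 - (-1)*(-207)/(128 - 414) = 16391 - (-1)*(-207)/(-286) = 16391 - (-1)*(-207)*(-1)/286 = 16391 - 1*(-207/286) = 16391 + 207/286 = 4688033/286 ≈ 16392.)
L/h = 4688033/(286*(383815/141)) = (4688033/286)*(141/383815) = 661012653/109771090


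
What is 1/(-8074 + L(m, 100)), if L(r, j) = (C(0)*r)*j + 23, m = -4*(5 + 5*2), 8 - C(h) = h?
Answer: -1/56051 ≈ -1.7841e-5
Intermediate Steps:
C(h) = 8 - h
m = -60 (m = -4*(5 + 10) = -4*15 = -60)
L(r, j) = 23 + 8*j*r (L(r, j) = ((8 - 1*0)*r)*j + 23 = ((8 + 0)*r)*j + 23 = (8*r)*j + 23 = 8*j*r + 23 = 23 + 8*j*r)
1/(-8074 + L(m, 100)) = 1/(-8074 + (23 + 8*100*(-60))) = 1/(-8074 + (23 - 48000)) = 1/(-8074 - 47977) = 1/(-56051) = -1/56051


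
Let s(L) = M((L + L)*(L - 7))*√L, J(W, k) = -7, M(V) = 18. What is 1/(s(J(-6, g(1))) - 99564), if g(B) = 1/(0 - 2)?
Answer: -8297/826082697 - I*√7/550721798 ≈ -1.0044e-5 - 4.8041e-9*I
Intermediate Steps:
g(B) = -½ (g(B) = 1/(-2) = -½)
s(L) = 18*√L
1/(s(J(-6, g(1))) - 99564) = 1/(18*√(-7) - 99564) = 1/(18*(I*√7) - 99564) = 1/(18*I*√7 - 99564) = 1/(-99564 + 18*I*√7)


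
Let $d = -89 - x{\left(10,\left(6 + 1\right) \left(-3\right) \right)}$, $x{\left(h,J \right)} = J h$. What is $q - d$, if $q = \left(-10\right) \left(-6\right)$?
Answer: $-61$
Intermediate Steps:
$q = 60$
$d = 121$ ($d = -89 - \left(6 + 1\right) \left(-3\right) 10 = -89 - 7 \left(-3\right) 10 = -89 - \left(-21\right) 10 = -89 - -210 = -89 + 210 = 121$)
$q - d = 60 - 121 = -61$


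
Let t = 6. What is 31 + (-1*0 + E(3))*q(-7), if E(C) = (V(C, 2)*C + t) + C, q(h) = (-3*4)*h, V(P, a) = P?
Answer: 1543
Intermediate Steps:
q(h) = -12*h
E(C) = 6 + C + C² (E(C) = (C*C + 6) + C = (C² + 6) + C = (6 + C²) + C = 6 + C + C²)
31 + (-1*0 + E(3))*q(-7) = 31 + (-1*0 + (6 + 3 + 3²))*(-12*(-7)) = 31 + (0 + (6 + 3 + 9))*84 = 31 + (0 + 18)*84 = 31 + 18*84 = 31 + 1512 = 1543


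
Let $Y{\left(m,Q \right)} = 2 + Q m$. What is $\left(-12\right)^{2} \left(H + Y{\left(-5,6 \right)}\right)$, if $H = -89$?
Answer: $-16848$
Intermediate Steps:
$\left(-12\right)^{2} \left(H + Y{\left(-5,6 \right)}\right) = \left(-12\right)^{2} \left(-89 + \left(2 + 6 \left(-5\right)\right)\right) = 144 \left(-89 + \left(2 - 30\right)\right) = 144 \left(-89 - 28\right) = 144 \left(-117\right) = -16848$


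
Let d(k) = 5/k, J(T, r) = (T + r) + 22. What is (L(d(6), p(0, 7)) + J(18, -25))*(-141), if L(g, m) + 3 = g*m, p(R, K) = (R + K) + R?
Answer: -5029/2 ≈ -2514.5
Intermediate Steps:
p(R, K) = K + 2*R (p(R, K) = (K + R) + R = K + 2*R)
J(T, r) = 22 + T + r
L(g, m) = -3 + g*m
(L(d(6), p(0, 7)) + J(18, -25))*(-141) = ((-3 + (5/6)*(7 + 2*0)) + (22 + 18 - 25))*(-141) = ((-3 + (5*(1/6))*(7 + 0)) + 15)*(-141) = ((-3 + (5/6)*7) + 15)*(-141) = ((-3 + 35/6) + 15)*(-141) = (17/6 + 15)*(-141) = (107/6)*(-141) = -5029/2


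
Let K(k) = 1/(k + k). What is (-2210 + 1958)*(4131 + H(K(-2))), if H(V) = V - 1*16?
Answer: -1036917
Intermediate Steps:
K(k) = 1/(2*k)
H(V) = -16 + V (H(V) = V - 16 = -16 + V)
(-2210 + 1958)*(4131 + H(K(-2))) = (-2210 + 1958)*(4131 + (-16 + (½)/(-2))) = -252*(4131 + (-16 + (½)*(-½))) = -252*(4131 + (-16 - ¼)) = -252*(4131 - 65/4) = -252*16459/4 = -1036917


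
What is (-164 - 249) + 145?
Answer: -268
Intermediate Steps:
(-164 - 249) + 145 = -413 + 145 = -268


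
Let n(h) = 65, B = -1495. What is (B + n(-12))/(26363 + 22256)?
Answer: -1430/48619 ≈ -0.029412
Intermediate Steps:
(B + n(-12))/(26363 + 22256) = (-1495 + 65)/(26363 + 22256) = -1430/48619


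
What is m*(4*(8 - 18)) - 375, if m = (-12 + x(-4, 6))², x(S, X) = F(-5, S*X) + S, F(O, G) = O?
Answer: -18015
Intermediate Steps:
x(S, X) = -5 + S
m = 441 (m = (-12 + (-5 - 4))² = (-12 - 9)² = (-21)² = 441)
m*(4*(8 - 18)) - 375 = 441*(4*(8 - 18)) - 375 = 441*(4*(-10)) - 375 = 441*(-40) - 375 = -17640 - 375 = -18015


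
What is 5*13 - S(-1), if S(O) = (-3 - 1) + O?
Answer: 70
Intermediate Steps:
S(O) = -4 + O
5*13 - S(-1) = 5*13 - (-4 - 1) = 65 - 1*(-5) = 65 + 5 = 70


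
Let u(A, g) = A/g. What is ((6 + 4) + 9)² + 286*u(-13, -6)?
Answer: 2942/3 ≈ 980.67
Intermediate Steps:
((6 + 4) + 9)² + 286*u(-13, -6) = ((6 + 4) + 9)² + 286*(-13/(-6)) = (10 + 9)² + 286*(-13*(-⅙)) = 19² + 286*(13/6) = 361 + 1859/3 = 2942/3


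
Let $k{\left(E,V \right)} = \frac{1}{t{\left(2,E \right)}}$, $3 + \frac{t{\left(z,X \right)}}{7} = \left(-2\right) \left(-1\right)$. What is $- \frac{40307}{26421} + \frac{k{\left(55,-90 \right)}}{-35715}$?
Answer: $- \frac{1119658346}{733931345} \approx -1.5256$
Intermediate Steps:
$t{\left(z,X \right)} = -7$ ($t{\left(z,X \right)} = -21 + 7 \left(\left(-2\right) \left(-1\right)\right) = -21 + 7 \cdot 2 = -21 + 14 = -7$)
$k{\left(E,V \right)} = - \frac{1}{7}$ ($k{\left(E,V \right)} = \frac{1}{-7} = - \frac{1}{7}$)
$- \frac{40307}{26421} + \frac{k{\left(55,-90 \right)}}{-35715} = - \frac{40307}{26421} - \frac{1}{7 \left(-35715\right)} = \left(-40307\right) \frac{1}{26421} - - \frac{1}{250005} = - \frac{40307}{26421} + \frac{1}{250005} = - \frac{1119658346}{733931345}$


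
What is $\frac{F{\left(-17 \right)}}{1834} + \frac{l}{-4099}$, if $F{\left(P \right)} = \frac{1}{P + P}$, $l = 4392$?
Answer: $- \frac{273871651}{255597244} \approx -1.0715$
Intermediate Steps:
$F{\left(P \right)} = \frac{1}{2 P}$
$\frac{F{\left(-17 \right)}}{1834} + \frac{l}{-4099} = \frac{\frac{1}{2} \frac{1}{-17}}{1834} + \frac{4392}{-4099} = \frac{1}{2} \left(- \frac{1}{17}\right) \frac{1}{1834} + 4392 \left(- \frac{1}{4099}\right) = \left(- \frac{1}{34}\right) \frac{1}{1834} - \frac{4392}{4099} = - \frac{1}{62356} - \frac{4392}{4099} = - \frac{273871651}{255597244}$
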